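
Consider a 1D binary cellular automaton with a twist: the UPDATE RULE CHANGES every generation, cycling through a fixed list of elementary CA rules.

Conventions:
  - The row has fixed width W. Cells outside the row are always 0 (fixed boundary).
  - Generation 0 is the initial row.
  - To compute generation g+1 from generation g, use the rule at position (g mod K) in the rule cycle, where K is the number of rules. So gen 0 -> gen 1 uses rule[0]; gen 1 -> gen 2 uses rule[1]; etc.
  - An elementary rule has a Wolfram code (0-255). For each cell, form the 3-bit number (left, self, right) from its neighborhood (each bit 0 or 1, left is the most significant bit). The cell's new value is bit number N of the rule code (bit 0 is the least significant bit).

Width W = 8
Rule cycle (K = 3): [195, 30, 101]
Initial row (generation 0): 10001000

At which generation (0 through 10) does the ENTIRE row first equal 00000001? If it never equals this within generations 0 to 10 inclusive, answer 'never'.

Answer: never

Derivation:
Gen 0: 10001000
Gen 1 (rule 195): 00110011
Gen 2 (rule 30): 01101110
Gen 3 (rule 101): 00110010
Gen 4 (rule 195): 11010100
Gen 5 (rule 30): 10010110
Gen 6 (rule 101): 10011010
Gen 7 (rule 195): 00101000
Gen 8 (rule 30): 01101100
Gen 9 (rule 101): 00110101
Gen 10 (rule 195): 11010000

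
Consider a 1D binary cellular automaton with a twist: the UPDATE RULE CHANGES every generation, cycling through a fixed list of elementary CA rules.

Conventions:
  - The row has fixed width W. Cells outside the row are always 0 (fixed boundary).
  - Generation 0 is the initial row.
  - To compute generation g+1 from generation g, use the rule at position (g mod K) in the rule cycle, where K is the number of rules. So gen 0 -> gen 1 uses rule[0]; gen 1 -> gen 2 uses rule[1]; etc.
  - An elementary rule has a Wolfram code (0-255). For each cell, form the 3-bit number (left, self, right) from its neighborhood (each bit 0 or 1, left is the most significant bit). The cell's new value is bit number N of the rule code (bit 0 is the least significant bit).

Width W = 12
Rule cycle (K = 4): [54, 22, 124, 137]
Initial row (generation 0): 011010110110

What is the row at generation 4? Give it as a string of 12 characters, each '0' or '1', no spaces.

Answer: 001000001100

Derivation:
Gen 0: 011010110110
Gen 1 (rule 54): 100111001001
Gen 2 (rule 22): 111000111111
Gen 3 (rule 124): 101100100001
Gen 4 (rule 137): 001000001100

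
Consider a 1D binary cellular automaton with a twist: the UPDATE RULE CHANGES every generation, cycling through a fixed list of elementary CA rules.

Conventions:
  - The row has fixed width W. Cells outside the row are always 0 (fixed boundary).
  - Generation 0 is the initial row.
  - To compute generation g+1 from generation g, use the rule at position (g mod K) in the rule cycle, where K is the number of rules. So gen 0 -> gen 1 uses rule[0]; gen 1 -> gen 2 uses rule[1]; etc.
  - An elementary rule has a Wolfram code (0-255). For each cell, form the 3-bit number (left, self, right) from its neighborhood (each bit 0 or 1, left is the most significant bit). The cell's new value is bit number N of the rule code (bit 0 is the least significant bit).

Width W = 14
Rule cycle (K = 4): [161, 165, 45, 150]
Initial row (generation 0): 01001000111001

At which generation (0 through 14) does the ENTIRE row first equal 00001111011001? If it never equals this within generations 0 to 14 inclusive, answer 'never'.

Answer: never

Derivation:
Gen 0: 01001000111001
Gen 1 (rule 161): 00000010010000
Gen 2 (rule 165): 11111010010111
Gen 3 (rule 45): 10000110011100
Gen 4 (rule 150): 11001001101010
Gen 5 (rule 161): 00000000010100
Gen 6 (rule 165): 11111111011101
Gen 7 (rule 45): 10000000110011
Gen 8 (rule 150): 11000001001100
Gen 9 (rule 161): 00011100000001
Gen 10 (rule 165): 11001001111101
Gen 11 (rule 45): 10001001000011
Gen 12 (rule 150): 11011111100100
Gen 13 (rule 161): 00101111000001
Gen 14 (rule 165): 10110110011101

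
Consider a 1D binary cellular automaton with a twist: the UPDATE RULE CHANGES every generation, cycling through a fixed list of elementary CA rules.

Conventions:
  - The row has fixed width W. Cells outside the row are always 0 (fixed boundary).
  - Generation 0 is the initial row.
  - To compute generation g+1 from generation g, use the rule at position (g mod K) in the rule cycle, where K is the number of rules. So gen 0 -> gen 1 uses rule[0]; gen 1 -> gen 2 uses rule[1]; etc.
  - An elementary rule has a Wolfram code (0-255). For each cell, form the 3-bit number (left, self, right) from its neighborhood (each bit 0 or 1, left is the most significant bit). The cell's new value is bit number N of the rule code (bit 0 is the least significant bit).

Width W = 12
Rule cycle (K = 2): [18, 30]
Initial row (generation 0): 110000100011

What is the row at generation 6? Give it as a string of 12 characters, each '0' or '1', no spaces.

Answer: 011100001110

Derivation:
Gen 0: 110000100011
Gen 1 (rule 18): 001001010100
Gen 2 (rule 30): 011111010110
Gen 3 (rule 18): 100000000001
Gen 4 (rule 30): 110000000011
Gen 5 (rule 18): 001000000100
Gen 6 (rule 30): 011100001110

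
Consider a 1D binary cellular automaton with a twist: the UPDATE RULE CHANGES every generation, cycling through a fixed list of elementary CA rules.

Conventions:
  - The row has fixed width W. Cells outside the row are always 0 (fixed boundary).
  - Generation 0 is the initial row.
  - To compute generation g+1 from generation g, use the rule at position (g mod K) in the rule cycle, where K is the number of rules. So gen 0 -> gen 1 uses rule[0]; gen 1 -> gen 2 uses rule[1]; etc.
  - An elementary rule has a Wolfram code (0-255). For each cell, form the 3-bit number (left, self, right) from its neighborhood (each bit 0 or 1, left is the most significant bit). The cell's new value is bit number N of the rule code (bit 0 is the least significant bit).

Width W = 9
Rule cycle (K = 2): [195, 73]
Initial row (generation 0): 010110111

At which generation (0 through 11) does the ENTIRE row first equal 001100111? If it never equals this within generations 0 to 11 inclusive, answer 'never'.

Gen 0: 010110111
Gen 1 (rule 195): 100010011
Gen 2 (rule 73): 001000011
Gen 3 (rule 195): 110011101
Gen 4 (rule 73): 110010100
Gen 5 (rule 195): 010100001
Gen 6 (rule 73): 000001100
Gen 7 (rule 195): 111110101
Gen 8 (rule 73): 100010000
Gen 9 (rule 195): 001100111
Gen 10 (rule 73): 101100101
Gen 11 (rule 195): 000101000

Answer: 9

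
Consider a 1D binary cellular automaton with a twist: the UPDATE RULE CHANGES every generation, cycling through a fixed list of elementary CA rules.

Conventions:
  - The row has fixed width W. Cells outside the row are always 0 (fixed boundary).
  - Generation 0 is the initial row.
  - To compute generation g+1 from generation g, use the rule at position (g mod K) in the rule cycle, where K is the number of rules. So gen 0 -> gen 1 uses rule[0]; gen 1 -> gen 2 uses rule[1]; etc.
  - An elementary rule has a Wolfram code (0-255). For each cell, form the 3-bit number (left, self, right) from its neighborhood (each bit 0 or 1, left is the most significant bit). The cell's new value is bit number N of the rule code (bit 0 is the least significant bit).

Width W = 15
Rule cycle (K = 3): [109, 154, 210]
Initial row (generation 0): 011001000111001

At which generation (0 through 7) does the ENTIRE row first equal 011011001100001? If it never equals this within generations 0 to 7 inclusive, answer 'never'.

Answer: never

Derivation:
Gen 0: 011001000111001
Gen 1 (rule 109): 011001010101001
Gen 2 (rule 154): 110110000000110
Gen 3 (rule 210): 010011000001011
Gen 4 (rule 109): 010011011101111
Gen 5 (rule 154): 101110011001110
Gen 6 (rule 210): 000111101110111
Gen 7 (rule 109): 110100111011101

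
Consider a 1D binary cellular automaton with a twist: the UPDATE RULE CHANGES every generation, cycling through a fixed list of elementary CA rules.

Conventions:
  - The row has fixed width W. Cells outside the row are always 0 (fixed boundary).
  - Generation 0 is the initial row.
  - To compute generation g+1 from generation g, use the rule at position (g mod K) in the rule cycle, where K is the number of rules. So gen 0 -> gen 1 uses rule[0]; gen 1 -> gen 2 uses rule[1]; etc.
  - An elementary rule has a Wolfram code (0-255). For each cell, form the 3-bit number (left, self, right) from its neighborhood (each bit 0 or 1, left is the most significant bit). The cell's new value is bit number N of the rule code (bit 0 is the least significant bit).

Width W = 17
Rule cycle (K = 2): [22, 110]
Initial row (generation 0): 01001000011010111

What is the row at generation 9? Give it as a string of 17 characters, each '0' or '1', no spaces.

Answer: 00100110011000001

Derivation:
Gen 0: 01001000011010111
Gen 1 (rule 22): 11111100100010000
Gen 2 (rule 110): 10000101100110000
Gen 3 (rule 22): 11001100011001000
Gen 4 (rule 110): 11011100111011000
Gen 5 (rule 22): 00000011000000100
Gen 6 (rule 110): 00000111000001100
Gen 7 (rule 22): 00001000100010010
Gen 8 (rule 110): 00011001100110110
Gen 9 (rule 22): 00100110011000001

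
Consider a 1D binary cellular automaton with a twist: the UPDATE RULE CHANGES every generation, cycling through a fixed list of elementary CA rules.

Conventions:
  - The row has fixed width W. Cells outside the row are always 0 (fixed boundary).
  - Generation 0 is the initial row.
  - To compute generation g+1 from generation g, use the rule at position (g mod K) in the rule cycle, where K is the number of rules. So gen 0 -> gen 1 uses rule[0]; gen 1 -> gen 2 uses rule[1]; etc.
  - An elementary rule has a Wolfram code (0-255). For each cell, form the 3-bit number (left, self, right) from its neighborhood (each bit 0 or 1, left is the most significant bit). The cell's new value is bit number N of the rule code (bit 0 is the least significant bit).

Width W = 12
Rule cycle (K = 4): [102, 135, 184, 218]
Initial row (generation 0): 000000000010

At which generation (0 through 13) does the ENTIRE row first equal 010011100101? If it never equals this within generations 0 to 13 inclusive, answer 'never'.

Answer: never

Derivation:
Gen 0: 000000000010
Gen 1 (rule 102): 000000000110
Gen 2 (rule 135): 111111111000
Gen 3 (rule 184): 111111110100
Gen 4 (rule 218): 111111110010
Gen 5 (rule 102): 000000010110
Gen 6 (rule 135): 111111110000
Gen 7 (rule 184): 111111101000
Gen 8 (rule 218): 111111100100
Gen 9 (rule 102): 000000101100
Gen 10 (rule 135): 111111100001
Gen 11 (rule 184): 111111010000
Gen 12 (rule 218): 111111001000
Gen 13 (rule 102): 000001011000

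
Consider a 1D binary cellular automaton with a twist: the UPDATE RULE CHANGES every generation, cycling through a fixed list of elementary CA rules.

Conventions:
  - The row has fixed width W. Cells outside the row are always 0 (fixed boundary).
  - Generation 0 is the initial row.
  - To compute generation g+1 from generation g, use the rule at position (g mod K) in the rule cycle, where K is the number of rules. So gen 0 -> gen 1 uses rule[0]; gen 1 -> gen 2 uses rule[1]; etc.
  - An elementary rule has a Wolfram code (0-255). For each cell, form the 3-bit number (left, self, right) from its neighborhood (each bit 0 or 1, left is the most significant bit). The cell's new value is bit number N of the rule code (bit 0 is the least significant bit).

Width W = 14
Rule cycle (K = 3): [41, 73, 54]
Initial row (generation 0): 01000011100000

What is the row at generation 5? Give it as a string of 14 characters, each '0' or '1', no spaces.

Answer: 00111011011111

Derivation:
Gen 0: 01000011100000
Gen 1 (rule 41): 00011010001111
Gen 2 (rule 73): 11011000101001
Gen 3 (rule 54): 00100101111111
Gen 4 (rule 41): 10000011000000
Gen 5 (rule 73): 00111011011111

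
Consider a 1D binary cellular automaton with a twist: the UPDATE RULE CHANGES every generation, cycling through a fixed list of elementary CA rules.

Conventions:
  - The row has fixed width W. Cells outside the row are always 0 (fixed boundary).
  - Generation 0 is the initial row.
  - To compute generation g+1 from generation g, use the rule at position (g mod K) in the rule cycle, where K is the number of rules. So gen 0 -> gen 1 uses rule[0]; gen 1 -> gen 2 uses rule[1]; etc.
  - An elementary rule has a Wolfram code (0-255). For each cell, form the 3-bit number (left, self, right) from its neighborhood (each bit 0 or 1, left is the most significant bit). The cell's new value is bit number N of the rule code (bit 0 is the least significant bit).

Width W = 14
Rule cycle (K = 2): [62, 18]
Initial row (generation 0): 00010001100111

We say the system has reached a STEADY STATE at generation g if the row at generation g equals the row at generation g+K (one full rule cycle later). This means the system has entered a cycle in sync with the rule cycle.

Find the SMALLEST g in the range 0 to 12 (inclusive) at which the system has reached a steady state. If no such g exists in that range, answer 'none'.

Gen 0: 00010001100111
Gen 1 (rule 62): 00111011011100
Gen 2 (rule 18): 01000000000010
Gen 3 (rule 62): 11100000000111
Gen 4 (rule 18): 00010000001000
Gen 5 (rule 62): 00111000011100
Gen 6 (rule 18): 01000100100010
Gen 7 (rule 62): 11101111110111
Gen 8 (rule 18): 00000000000000
Gen 9 (rule 62): 00000000000000
Gen 10 (rule 18): 00000000000000
Gen 11 (rule 62): 00000000000000
Gen 12 (rule 18): 00000000000000
Gen 13 (rule 62): 00000000000000
Gen 14 (rule 18): 00000000000000

Answer: 8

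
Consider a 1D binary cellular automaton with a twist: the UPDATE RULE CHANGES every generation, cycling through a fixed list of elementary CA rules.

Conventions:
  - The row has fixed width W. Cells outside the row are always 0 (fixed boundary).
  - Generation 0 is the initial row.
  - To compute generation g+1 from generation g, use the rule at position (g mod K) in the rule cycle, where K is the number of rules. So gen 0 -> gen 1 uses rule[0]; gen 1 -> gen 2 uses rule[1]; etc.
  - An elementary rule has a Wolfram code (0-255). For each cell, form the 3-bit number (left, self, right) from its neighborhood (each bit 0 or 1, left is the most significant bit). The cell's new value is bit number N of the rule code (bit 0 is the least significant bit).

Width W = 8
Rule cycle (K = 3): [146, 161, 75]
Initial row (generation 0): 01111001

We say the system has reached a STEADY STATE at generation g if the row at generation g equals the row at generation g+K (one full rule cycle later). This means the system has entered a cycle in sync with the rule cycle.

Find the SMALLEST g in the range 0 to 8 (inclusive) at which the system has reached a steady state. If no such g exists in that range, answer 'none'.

Gen 0: 01111001
Gen 1 (rule 146): 10110110
Gen 2 (rule 161): 01001000
Gen 3 (rule 75): 10010011
Gen 4 (rule 146): 01101100
Gen 5 (rule 161): 00010001
Gen 6 (rule 75): 11100110
Gen 7 (rule 146): 01011001
Gen 8 (rule 161): 00100000
Gen 9 (rule 75): 11001111
Gen 10 (rule 146): 00110110
Gen 11 (rule 161): 10001000

Answer: none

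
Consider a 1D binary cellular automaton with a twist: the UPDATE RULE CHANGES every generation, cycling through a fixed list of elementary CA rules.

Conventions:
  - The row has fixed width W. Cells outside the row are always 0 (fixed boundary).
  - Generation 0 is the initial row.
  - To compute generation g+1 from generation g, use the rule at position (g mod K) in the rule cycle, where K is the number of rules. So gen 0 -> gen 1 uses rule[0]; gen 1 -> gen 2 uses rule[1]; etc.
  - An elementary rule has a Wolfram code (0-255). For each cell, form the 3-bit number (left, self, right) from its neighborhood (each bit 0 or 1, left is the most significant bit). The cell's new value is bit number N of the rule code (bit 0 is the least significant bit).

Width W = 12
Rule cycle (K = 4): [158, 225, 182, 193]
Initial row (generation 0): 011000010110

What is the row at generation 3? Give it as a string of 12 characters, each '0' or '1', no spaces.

Gen 0: 011000010110
Gen 1 (rule 158): 110100110101
Gen 2 (rule 225): 011000011010
Gen 3 (rule 182): 100100100111

Answer: 100100100111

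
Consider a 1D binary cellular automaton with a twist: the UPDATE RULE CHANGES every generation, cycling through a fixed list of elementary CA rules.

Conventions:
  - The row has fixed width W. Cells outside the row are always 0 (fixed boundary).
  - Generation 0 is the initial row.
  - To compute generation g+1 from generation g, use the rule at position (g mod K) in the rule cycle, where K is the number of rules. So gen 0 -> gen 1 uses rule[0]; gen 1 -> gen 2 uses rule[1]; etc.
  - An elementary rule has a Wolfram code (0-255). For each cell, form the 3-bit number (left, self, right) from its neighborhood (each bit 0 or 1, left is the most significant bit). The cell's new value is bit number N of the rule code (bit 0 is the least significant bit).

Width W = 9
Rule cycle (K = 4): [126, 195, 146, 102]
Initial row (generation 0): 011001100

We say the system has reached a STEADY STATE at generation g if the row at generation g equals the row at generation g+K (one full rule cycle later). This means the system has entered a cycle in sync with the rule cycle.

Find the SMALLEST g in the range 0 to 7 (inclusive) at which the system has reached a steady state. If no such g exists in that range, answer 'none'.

Gen 0: 011001100
Gen 1 (rule 126): 111111110
Gen 2 (rule 195): 011111110
Gen 3 (rule 146): 101111101
Gen 4 (rule 102): 110000111
Gen 5 (rule 126): 111001101
Gen 6 (rule 195): 011010100
Gen 7 (rule 146): 100000010
Gen 8 (rule 102): 100000110
Gen 9 (rule 126): 110001111
Gen 10 (rule 195): 010110111
Gen 11 (rule 146): 100000010

Answer: 7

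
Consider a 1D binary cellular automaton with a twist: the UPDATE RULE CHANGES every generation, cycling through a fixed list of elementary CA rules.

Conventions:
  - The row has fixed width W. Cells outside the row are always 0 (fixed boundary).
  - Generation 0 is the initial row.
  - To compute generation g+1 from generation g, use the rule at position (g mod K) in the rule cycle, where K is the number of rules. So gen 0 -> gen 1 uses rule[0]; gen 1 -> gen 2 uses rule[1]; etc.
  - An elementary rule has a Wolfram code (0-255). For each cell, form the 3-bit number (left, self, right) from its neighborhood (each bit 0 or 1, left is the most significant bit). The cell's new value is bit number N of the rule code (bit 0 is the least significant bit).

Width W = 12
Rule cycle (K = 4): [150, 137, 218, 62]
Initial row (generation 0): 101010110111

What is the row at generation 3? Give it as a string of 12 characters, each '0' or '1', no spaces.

Answer: 000001111100

Derivation:
Gen 0: 101010110111
Gen 1 (rule 150): 101010000010
Gen 2 (rule 137): 000000111000
Gen 3 (rule 218): 000001111100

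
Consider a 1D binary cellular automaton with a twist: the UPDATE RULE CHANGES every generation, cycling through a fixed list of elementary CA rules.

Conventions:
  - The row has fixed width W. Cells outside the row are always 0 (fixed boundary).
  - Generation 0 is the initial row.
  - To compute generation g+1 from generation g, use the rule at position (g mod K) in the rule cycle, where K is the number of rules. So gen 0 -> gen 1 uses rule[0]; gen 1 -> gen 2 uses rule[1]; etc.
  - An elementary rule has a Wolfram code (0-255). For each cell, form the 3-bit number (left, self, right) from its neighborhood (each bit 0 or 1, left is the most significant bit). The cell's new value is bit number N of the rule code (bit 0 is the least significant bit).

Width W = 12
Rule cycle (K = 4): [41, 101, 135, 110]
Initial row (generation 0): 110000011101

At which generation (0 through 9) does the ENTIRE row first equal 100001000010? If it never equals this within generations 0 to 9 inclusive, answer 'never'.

Answer: never

Derivation:
Gen 0: 110000011101
Gen 1 (rule 41): 100111010010
Gen 2 (rule 101): 100001110010
Gen 3 (rule 135): 101110100110
Gen 4 (rule 110): 111011101110
Gen 5 (rule 41): 100110011000
Gen 6 (rule 101): 100010001011
Gen 7 (rule 135): 101110111000
Gen 8 (rule 110): 111011101000
Gen 9 (rule 41): 100110010011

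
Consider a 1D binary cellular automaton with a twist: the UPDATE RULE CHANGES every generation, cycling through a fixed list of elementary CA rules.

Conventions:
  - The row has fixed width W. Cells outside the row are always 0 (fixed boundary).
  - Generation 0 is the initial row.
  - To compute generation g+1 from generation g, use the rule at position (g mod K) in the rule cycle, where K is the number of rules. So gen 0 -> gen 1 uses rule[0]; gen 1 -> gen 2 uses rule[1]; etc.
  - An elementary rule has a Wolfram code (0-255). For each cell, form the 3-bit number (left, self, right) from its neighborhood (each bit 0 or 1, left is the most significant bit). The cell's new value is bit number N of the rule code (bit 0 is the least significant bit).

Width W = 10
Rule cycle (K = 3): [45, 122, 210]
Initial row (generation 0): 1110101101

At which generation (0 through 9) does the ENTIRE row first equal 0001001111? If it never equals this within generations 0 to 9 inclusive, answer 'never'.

Gen 0: 1110101101
Gen 1 (rule 45): 1001111011
Gen 2 (rule 122): 0111001111
Gen 3 (rule 210): 1011110111
Gen 4 (rule 45): 1110001100
Gen 5 (rule 122): 1011011110
Gen 6 (rule 210): 0001001111
Gen 7 (rule 45): 1101001000
Gen 8 (rule 122): 1110110100
Gen 9 (rule 210): 0110010010

Answer: 6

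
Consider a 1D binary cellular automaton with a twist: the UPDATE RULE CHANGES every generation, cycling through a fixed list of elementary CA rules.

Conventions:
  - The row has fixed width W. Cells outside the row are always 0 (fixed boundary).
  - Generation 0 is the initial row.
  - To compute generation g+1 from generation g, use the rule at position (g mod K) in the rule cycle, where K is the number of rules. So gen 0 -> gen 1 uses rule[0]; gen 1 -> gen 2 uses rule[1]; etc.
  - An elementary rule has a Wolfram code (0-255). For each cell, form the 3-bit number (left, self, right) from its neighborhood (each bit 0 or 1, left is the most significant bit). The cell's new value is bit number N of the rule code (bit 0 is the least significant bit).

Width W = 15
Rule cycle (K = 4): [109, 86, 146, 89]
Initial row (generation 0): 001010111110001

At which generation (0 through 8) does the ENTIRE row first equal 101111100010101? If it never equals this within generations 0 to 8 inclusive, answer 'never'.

Answer: 1

Derivation:
Gen 0: 001010111110001
Gen 1 (rule 109): 101111100010101
Gen 2 (rule 86): 100000110110101
Gen 3 (rule 146): 010001000000000
Gen 4 (rule 89): 001100111111111
Gen 5 (rule 109): 101100100000001
Gen 6 (rule 86): 100111110000011
Gen 7 (rule 146): 011011101000100
Gen 8 (rule 89): 011010100110011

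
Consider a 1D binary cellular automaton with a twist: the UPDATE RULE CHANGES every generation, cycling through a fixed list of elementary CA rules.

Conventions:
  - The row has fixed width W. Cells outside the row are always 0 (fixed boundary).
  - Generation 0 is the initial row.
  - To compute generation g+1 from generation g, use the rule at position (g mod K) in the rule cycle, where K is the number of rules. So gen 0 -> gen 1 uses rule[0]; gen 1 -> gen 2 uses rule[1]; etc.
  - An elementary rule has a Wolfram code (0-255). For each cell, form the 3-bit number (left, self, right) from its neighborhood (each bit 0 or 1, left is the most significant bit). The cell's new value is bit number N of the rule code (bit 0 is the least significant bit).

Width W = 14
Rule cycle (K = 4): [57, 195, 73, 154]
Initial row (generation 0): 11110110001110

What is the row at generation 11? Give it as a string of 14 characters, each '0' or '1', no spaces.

Answer: 11011000111111

Derivation:
Gen 0: 11110110001110
Gen 1 (rule 57): 10001101101001
Gen 2 (rule 195): 00110100100010
Gen 3 (rule 73): 10110000001000
Gen 4 (rule 154): 00101000010100
Gen 5 (rule 57): 10010111001011
Gen 6 (rule 195): 00100011010001
Gen 7 (rule 73): 10001011000100
Gen 8 (rule 154): 01010010101010
Gen 9 (rule 57): 00101001010101
Gen 10 (rule 195): 11000010000000
Gen 11 (rule 73): 11011000111111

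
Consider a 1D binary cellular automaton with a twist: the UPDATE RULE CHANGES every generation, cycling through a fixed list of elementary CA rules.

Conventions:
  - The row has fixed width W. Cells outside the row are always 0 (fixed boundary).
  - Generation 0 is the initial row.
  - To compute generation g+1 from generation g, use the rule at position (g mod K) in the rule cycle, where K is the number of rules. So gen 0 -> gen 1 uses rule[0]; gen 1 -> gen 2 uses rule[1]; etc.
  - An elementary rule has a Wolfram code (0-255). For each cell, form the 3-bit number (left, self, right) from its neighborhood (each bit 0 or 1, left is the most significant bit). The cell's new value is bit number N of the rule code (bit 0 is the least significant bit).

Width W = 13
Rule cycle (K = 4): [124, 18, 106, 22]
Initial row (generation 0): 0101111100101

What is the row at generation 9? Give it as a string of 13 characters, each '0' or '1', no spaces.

Gen 0: 0101111100101
Gen 1 (rule 124): 0111000110111
Gen 2 (rule 18): 1000101000000
Gen 3 (rule 106): 0001010000000
Gen 4 (rule 22): 0011011000000
Gen 5 (rule 124): 0011111100000
Gen 6 (rule 18): 0100000010000
Gen 7 (rule 106): 1000000100000
Gen 8 (rule 22): 1100001110000
Gen 9 (rule 124): 1110001011000

Answer: 1110001011000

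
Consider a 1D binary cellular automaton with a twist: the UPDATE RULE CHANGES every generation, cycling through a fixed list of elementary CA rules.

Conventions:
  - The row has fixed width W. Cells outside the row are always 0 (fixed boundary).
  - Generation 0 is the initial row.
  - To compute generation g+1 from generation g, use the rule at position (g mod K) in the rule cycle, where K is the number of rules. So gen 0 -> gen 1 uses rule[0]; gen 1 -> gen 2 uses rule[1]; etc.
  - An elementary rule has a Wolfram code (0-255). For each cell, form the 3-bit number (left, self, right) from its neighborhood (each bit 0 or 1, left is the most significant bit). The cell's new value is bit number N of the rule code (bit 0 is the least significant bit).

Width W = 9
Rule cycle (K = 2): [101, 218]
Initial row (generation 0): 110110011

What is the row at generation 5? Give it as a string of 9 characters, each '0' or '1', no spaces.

Answer: 011000001

Derivation:
Gen 0: 110110011
Gen 1 (rule 101): 011010001
Gen 2 (rule 218): 111001010
Gen 3 (rule 101): 001001110
Gen 4 (rule 218): 010111111
Gen 5 (rule 101): 011000001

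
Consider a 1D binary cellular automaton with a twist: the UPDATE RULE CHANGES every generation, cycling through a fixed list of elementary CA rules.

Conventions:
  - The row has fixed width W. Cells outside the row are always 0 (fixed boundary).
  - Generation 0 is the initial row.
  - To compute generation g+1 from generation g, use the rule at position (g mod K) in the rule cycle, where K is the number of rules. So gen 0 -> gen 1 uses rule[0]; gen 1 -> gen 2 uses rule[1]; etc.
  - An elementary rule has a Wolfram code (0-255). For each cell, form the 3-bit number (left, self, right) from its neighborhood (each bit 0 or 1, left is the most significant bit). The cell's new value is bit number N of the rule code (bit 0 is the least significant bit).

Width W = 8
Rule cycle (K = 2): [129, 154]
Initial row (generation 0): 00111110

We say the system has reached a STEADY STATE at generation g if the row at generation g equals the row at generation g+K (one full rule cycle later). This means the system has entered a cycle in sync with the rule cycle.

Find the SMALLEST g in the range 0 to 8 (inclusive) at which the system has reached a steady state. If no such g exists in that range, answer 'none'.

Gen 0: 00111110
Gen 1 (rule 129): 10011100
Gen 2 (rule 154): 01111010
Gen 3 (rule 129): 00110000
Gen 4 (rule 154): 01101000
Gen 5 (rule 129): 00000011
Gen 6 (rule 154): 00000110
Gen 7 (rule 129): 11110000
Gen 8 (rule 154): 11101000
Gen 9 (rule 129): 01000011
Gen 10 (rule 154): 10100110

Answer: none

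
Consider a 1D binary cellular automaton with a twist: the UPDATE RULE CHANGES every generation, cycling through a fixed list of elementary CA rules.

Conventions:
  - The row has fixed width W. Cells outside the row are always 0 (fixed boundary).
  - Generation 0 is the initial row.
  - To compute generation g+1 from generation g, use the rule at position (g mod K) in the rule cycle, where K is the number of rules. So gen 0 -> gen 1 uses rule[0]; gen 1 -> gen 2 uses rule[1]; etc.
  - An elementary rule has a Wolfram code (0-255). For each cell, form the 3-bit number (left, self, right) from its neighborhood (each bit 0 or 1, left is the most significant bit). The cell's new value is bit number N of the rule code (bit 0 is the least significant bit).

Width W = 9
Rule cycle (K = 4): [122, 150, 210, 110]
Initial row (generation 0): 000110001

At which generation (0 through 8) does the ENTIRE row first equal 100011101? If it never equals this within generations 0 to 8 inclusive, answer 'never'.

Gen 0: 000110001
Gen 1 (rule 122): 001111010
Gen 2 (rule 150): 010110011
Gen 3 (rule 210): 100011101
Gen 4 (rule 110): 100110111
Gen 5 (rule 122): 011111101
Gen 6 (rule 150): 101111001
Gen 7 (rule 210): 000111110
Gen 8 (rule 110): 001100010

Answer: 3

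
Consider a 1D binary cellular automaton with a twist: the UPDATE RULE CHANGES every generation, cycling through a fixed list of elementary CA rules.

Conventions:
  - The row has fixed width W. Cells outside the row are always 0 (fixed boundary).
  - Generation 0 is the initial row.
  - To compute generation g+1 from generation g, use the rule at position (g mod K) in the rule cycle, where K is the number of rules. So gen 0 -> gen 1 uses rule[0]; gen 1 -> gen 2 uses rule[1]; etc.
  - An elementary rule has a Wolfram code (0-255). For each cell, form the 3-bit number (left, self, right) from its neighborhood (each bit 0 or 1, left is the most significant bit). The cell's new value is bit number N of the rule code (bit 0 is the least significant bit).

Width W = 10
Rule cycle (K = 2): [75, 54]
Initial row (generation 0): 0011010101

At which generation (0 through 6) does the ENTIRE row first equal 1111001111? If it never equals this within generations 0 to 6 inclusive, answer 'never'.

Gen 0: 0011010101
Gen 1 (rule 75): 1111000000
Gen 2 (rule 54): 0000100000
Gen 3 (rule 75): 1111001111
Gen 4 (rule 54): 0000110000
Gen 5 (rule 75): 1111110111
Gen 6 (rule 54): 0000001000

Answer: 3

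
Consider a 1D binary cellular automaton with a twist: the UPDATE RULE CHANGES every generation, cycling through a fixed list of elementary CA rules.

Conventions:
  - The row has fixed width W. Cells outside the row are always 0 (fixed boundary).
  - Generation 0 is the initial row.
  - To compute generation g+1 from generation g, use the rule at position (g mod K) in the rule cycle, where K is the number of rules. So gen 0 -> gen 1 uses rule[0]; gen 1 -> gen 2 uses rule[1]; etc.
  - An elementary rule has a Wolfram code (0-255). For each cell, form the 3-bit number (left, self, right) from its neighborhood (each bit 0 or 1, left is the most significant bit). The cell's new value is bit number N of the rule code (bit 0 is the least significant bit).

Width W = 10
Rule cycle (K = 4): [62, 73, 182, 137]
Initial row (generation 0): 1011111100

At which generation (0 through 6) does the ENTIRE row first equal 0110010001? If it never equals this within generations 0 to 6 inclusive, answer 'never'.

Gen 0: 1011111100
Gen 1 (rule 62): 1110000010
Gen 2 (rule 73): 1010111000
Gen 3 (rule 182): 1111010100
Gen 4 (rule 137): 1110000001
Gen 5 (rule 62): 1001000011
Gen 6 (rule 73): 0000011011

Answer: never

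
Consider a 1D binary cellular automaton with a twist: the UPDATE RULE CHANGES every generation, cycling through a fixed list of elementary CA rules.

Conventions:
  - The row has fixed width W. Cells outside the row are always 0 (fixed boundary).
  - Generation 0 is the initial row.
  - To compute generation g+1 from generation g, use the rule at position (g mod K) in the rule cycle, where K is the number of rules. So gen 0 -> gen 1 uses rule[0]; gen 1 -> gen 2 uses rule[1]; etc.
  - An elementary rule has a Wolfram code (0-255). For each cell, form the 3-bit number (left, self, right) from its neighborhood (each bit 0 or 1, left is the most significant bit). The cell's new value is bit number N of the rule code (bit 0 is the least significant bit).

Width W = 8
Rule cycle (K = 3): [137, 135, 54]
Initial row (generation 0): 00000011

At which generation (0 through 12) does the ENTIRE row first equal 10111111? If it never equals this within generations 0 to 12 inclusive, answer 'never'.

Answer: never

Derivation:
Gen 0: 00000011
Gen 1 (rule 137): 11111010
Gen 2 (rule 135): 01110010
Gen 3 (rule 54): 10001111
Gen 4 (rule 137): 00101110
Gen 5 (rule 135): 11100100
Gen 6 (rule 54): 00011110
Gen 7 (rule 137): 11011100
Gen 8 (rule 135): 00001001
Gen 9 (rule 54): 00011111
Gen 10 (rule 137): 11011110
Gen 11 (rule 135): 00001100
Gen 12 (rule 54): 00010010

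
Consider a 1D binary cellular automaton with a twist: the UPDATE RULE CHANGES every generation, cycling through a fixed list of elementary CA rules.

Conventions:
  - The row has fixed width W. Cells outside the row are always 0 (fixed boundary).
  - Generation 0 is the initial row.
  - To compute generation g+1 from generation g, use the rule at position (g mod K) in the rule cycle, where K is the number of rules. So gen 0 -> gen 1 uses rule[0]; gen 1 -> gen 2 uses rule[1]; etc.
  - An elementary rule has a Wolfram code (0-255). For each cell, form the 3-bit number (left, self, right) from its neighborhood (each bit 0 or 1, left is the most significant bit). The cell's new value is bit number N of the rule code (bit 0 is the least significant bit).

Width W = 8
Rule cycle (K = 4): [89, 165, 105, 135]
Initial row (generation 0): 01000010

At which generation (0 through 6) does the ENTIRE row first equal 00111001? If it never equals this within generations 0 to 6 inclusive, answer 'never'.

Gen 0: 01000010
Gen 1 (rule 89): 00111001
Gen 2 (rule 165): 10010001
Gen 3 (rule 105): 00000100
Gen 4 (rule 135): 11111101
Gen 5 (rule 89): 10000100
Gen 6 (rule 165): 10110101

Answer: 1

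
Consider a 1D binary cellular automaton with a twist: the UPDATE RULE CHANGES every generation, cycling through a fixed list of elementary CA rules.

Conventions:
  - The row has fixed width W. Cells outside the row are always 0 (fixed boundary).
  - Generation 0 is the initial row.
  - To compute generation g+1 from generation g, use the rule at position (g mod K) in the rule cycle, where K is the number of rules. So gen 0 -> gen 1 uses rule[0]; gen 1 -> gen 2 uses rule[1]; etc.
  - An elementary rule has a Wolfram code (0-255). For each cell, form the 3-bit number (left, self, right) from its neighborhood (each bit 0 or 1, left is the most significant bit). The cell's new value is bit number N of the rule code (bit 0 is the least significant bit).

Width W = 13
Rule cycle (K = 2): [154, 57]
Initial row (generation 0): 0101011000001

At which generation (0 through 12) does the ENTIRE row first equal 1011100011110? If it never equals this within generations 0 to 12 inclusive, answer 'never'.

Gen 0: 0101011000001
Gen 1 (rule 154): 1000010100010
Gen 2 (rule 57): 0111001011001
Gen 3 (rule 154): 1110110010110
Gen 4 (rule 57): 1001101001101
Gen 5 (rule 154): 0111000111000
Gen 6 (rule 57): 0100110100111
Gen 7 (rule 154): 1011100011110
Gen 8 (rule 57): 0110011010001
Gen 9 (rule 154): 1101110001010
Gen 10 (rule 57): 1011001100101
Gen 11 (rule 154): 0010111011000
Gen 12 (rule 57): 1001100110111

Answer: 7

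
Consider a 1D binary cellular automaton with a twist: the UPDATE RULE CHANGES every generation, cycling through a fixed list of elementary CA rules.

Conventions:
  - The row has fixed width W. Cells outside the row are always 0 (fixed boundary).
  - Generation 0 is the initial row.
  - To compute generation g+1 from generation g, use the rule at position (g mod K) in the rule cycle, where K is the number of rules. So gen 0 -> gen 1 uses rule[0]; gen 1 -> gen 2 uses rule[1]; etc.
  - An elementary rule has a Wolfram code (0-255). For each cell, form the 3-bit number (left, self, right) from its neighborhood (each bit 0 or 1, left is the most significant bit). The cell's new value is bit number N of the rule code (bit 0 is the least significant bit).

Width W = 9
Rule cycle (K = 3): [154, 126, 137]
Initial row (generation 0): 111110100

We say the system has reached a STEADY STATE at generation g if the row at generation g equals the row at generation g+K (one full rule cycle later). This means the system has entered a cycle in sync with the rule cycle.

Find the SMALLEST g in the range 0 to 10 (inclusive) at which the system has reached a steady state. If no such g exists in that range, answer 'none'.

Answer: none

Derivation:
Gen 0: 111110100
Gen 1 (rule 154): 111100010
Gen 2 (rule 126): 100110111
Gen 3 (rule 137): 000100110
Gen 4 (rule 154): 001011101
Gen 5 (rule 126): 011110111
Gen 6 (rule 137): 011100110
Gen 7 (rule 154): 111011101
Gen 8 (rule 126): 101110111
Gen 9 (rule 137): 001100110
Gen 10 (rule 154): 011011101
Gen 11 (rule 126): 111110111
Gen 12 (rule 137): 111100110
Gen 13 (rule 154): 111011101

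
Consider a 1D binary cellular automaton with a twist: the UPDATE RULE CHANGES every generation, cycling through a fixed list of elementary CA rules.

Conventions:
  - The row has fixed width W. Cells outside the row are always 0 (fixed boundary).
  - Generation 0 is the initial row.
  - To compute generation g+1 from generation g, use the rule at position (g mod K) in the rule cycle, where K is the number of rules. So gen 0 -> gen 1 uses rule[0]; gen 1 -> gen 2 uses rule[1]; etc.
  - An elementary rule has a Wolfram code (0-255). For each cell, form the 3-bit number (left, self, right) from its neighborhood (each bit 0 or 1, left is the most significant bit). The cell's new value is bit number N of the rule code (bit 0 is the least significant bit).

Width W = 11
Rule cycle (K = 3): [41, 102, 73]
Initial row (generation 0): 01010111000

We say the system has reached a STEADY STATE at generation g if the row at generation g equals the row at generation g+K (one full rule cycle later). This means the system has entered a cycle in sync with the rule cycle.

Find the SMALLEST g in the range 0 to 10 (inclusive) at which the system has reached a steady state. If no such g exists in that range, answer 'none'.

Answer: none

Derivation:
Gen 0: 01010111000
Gen 1 (rule 41): 00101100011
Gen 2 (rule 102): 01110100101
Gen 3 (rule 73): 01010000000
Gen 4 (rule 41): 00100111111
Gen 5 (rule 102): 01101000001
Gen 6 (rule 73): 01100011100
Gen 7 (rule 41): 01001010001
Gen 8 (rule 102): 11011110011
Gen 9 (rule 73): 11010010011
Gen 10 (rule 41): 10100000010
Gen 11 (rule 102): 11100000110
Gen 12 (rule 73): 10101110110
Gen 13 (rule 41): 01011001100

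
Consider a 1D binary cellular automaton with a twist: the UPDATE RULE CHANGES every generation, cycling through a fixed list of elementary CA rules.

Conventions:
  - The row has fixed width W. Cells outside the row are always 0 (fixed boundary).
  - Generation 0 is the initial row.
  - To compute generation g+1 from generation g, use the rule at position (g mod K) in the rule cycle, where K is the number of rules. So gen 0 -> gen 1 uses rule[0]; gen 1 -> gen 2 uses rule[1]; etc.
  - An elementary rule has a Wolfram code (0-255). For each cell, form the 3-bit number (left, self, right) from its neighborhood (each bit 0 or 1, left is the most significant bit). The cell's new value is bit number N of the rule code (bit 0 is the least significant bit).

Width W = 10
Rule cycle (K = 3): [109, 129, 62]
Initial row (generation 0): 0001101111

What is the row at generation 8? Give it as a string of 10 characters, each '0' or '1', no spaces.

Gen 0: 0001101111
Gen 1 (rule 109): 1101111001
Gen 2 (rule 129): 0000110000
Gen 3 (rule 62): 0001101000
Gen 4 (rule 109): 1101111011
Gen 5 (rule 129): 0000110000
Gen 6 (rule 62): 0001101000
Gen 7 (rule 109): 1101111011
Gen 8 (rule 129): 0000110000

Answer: 0000110000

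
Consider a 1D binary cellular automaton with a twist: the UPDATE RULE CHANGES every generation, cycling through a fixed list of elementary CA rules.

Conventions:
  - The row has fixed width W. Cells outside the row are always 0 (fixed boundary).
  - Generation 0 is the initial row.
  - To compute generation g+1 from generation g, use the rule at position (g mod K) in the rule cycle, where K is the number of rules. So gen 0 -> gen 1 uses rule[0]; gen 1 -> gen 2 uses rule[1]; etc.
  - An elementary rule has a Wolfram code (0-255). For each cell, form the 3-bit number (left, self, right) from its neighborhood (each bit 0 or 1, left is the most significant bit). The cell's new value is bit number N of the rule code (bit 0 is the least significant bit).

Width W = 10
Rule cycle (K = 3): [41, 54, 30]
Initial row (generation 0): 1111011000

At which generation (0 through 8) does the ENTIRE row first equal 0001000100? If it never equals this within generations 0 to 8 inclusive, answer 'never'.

Answer: 4

Derivation:
Gen 0: 1111011000
Gen 1 (rule 41): 1000110011
Gen 2 (rule 54): 1101001100
Gen 3 (rule 30): 1001111010
Gen 4 (rule 41): 0001000100
Gen 5 (rule 54): 0011101110
Gen 6 (rule 30): 0110001001
Gen 7 (rule 41): 0100100000
Gen 8 (rule 54): 1111110000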